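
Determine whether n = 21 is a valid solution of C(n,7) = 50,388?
No

Working:
C(21,7) = 21·20·19·18·17·16·15/7! = 586,051,200/5,040 = 116,280, which does not equal 50,388.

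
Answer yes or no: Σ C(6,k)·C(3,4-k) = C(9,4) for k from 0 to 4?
Yes

Explanation: Vandermonde's identity gives C(9,4) = 126; RHS C(9,4) = 126.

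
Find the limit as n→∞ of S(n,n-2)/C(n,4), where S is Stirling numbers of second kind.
The leading term of S(n,n-2) as a polynomial in n is (3)!!·C(n,4), so the ratio → (3)!! = 3.
Final answer: 3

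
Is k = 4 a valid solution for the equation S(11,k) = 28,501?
No

S(11,4) = 4·S(10,4) + S(10,3) = 4·34,105 + 9,330 = 145,750, which does not equal 28,501.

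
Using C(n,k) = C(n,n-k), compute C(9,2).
36

C(9,2) = C(9,7) = 36.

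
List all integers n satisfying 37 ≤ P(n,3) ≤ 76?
5
P(4,3)=24; P(5,3)=60; P(6,3)=120. So valid n = 5.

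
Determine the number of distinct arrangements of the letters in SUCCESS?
420

Word has 7 letters (S=3, U=1, C=2, E=1). Arrangements: 7!/Π(k!) = 420.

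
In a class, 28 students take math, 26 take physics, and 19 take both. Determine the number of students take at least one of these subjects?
|A∪B| = |A|+|B|-|A∩B| = 28+26-19 = 35.

Answer: 35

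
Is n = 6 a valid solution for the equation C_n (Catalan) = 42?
No

Solution: C_6 = C(12,6)/(6+1) = 924/7 = 132, which does not equal 42.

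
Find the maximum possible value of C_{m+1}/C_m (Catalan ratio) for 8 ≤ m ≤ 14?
29/8

Reasoning: C_{m+1}/C_m = 2(2m+1)/(m+2), which increases with m. Maximum at m = 14: 2·29/16 = 29/8.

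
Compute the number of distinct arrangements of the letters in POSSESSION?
75,600

Explanation: Word has 10 letters (P=1, O=2, S=4, E=1, I=1, N=1). Arrangements: 10!/Π(k!) = 75,600.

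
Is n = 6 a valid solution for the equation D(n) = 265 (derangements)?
Yes

Working:
D(6) = (6-1)·[D(5) + D(4)] = 5·[44 + 9] = 265, which equals 265.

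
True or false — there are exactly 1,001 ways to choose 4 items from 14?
C(14,4) = 1,001.
Final answer: True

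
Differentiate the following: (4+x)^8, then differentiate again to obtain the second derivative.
First derivative: 8(4+x)^{7}. Second derivative: 8·7·(4+x)^{6} = 56(4+x)^{6}.
Final answer: 56(4+x)^6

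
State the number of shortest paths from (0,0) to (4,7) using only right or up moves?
330

Choose 4 rights from 11 moves: C(11,4) = 330.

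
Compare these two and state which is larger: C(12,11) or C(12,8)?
C(12,8)

Solution: C(12,11)=12, C(12,8)=495.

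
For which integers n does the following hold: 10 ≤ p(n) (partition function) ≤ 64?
6, 7, 8, 9, 10, 11

Explanation: Tabulating p(n) via p(n) = p(n−1) + p(n−2) − p(n−5) − p(n−7) + …: p(5)=7; p(6)=11; p(7)=15; p(8)=22; p(9)=30; p(10)=42; p(11)=56; p(12)=77. So valid n = 6, 7, 8, 9, 10, 11.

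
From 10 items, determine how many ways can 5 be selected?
252

Reasoning: C(10,5) = 10! / (5! × (10-5)!)
         = 10! / (5! × 5!)
         = 252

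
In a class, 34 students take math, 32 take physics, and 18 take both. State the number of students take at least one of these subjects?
48

Working:
|A∪B| = |A|+|B|-|A∩B| = 34+32-18 = 48.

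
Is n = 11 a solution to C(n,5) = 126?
No

Explanation: C(11,5) = 11·10·9·8·7/5! = 55,440/120 = 462, which does not equal 126.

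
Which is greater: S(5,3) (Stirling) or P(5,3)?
P(5,3)

S(5,3) = 3·S(4,3) + S(4,2) = 3·6 + 7 = 25; P(5,3) = 60.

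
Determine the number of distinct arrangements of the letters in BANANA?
Word has 6 letters (B=1, A=3, N=2). Arrangements: 6!/Π(k!) = 60.
Final answer: 60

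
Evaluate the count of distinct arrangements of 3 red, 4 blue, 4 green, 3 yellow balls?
Multinomial: 14!/(3! × 4! × 4! × 3!) = 4,204,200.
Final answer: 4,204,200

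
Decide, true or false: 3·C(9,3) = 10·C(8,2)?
False

Reasoning: Absorption identity k·C(n,k) = n·C(n-1,k-1). LHS = 3·84 = 252; RHS = 10·28 = 280.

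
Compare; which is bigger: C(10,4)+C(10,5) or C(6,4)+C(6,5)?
C(10,4)+C(10,5)
First=462, Second=21.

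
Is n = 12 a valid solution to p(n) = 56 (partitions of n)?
No

Solution: Pentagonal recurrence p(n) = p(n−1) + p(n−2) − p(n−5) − p(n−7) + …: p(12) = p(11) + p(10) − p(7) − p(5) + p(0) = 56 + 42 − 15 − 7 + 1 = 77, which does not equal 56.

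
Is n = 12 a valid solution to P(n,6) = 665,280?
Yes

Explanation: P(12,6) = 12·11·10·9·8·7 = 665,280, which equals 665,280.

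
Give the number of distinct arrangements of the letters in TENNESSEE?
3,780

Working:
Word has 9 letters (T=1, E=4, N=2, S=2). Arrangements: 9!/Π(k!) = 3,780.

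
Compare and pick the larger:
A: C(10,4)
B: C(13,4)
B
A=C(10,4)=210, B=C(13,4)=715.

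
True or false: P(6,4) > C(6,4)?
True

Working:
P(6,4) = 360 and C(6,4) = 15; P(n,r) = r! × C(n,r) so P > C whenever r ≥ 2.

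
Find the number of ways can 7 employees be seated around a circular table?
Circular arrangements: (7-1)! = 720.
Final answer: 720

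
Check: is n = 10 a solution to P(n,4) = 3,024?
No

Reasoning: P(10,4) = 10·9·8·7 = 5,040, which does not equal 3,024.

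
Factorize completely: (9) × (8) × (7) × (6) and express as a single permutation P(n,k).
P(9,4) = 9!/(5)!

Explanation: Product of 4 consecutive descending integers starting at 9: P(9,4) = 9!/5! = 3,024.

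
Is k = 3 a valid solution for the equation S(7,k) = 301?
S(7,3) = 3·S(6,3) + S(6,2) = 3·90 + 31 = 301, which equals 301.

Answer: Yes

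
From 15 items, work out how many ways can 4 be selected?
C(15,4) = 15! / (4! × (15-4)!)
         = 15! / (4! × 11!)
         = 1,365
Final answer: 1,365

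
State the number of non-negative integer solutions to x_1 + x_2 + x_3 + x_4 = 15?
816

C(15+4-1, 4-1) = 816.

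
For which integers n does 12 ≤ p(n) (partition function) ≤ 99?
7, 8, 9, 10, 11, 12

Reasoning: Tabulating p(n) via p(n) = p(n−1) + p(n−2) − p(n−5) − p(n−7) + …: p(6)=11; p(7)=15; p(8)=22; p(9)=30; p(10)=42; p(11)=56; p(12)=77; p(13)=101. So valid n = 7, 8, 9, 10, 11, 12.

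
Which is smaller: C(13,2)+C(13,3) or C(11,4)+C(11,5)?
C(13,2)+C(13,3)

Reasoning: First=364, Second=792.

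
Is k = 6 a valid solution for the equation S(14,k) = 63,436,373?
Yes

S(14,6) = 6·S(13,6) + S(13,5) = 6·9,321,312 + 7,508,501 = 63,436,373, which equals 63,436,373.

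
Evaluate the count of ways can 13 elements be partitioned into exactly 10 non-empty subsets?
39,325
This equals S(13,10), the Stirling number of the 2nd kind.
Using the Stirling recurrence: S(n,k) = k·S(n-1,k) + S(n-1,k-1)
S(13,10) = 10·S(12,10) + S(12,9)
         = 10·1705 + 22275
         = 17050 + 22275
         = 39,325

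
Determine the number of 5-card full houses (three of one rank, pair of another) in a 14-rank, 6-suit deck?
54,600
Triple rank: 14. Triple suits: C(6,3)=20. Pair rank: 13. Pair suits: C(6,2)=15. Total: 54,600.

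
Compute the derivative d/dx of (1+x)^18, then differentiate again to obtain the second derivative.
306(1+x)^16

First derivative: 18(1+x)^{17}. Second derivative: 18·17·(1+x)^{16} = 306(1+x)^{16}.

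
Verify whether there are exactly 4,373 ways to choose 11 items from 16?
False

Working:
C(16,11) = 4,368 ≠ 4373.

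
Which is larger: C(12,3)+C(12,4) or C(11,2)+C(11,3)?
C(12,3)+C(12,4)

First=715, Second=220.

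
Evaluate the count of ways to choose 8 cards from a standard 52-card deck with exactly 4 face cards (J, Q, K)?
45,238,050

Reasoning: 12 face cards and 40 non-face cards: C(12,4) × C(40,4) = 495 × 91,390 = 45,238,050.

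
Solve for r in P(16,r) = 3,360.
P(16,r) = 16·15·…·(16−r+1), a product of r factors. Multiplying down from 16: 16 = 16; 16·15 = 240; 16·15·14 = 3,360 ✓ (3 factors). So r = 3.

Answer: 3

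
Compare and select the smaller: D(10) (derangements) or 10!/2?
D(10) = (10-1)·[D(9) + D(8)] = 9·[133,496 + 14,833] = 1,334,961; 10!/2 = 3,628,800/2 = 1,814,400.

Answer: D(10)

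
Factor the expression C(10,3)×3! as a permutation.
C(10,3)×3! = [10!/(3!(7)!)]×3! = 10!/(7)! = P(10,3) = 720.

Answer: P(10,3)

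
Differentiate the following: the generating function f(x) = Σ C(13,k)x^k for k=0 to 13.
Σ k·C(13,k)x^(k-1) for k=1 to 13

Term-by-term differentiation gives Σ k·C(13,k)x^{k-1} for k=1 to 13.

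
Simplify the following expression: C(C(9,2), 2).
630

Working:
C(9,2) = 36, then C(36, 2) = 630.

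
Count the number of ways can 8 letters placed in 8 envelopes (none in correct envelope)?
14,833
Using D(n) = (n-1)[D(n-1) + D(n-2)]:
D(8) = (8-1) × [D(7) + D(6)]
      = 7 × [1854 + 265]
      = 7 × 2119
      = 14,833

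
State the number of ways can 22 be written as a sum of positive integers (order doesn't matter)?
1,002
Pentagonal recurrence p(n) = p(n−1) + p(n−2) − p(n−5) − p(n−7) + …: p(22) = p(21) + p(20) − p(17) − p(15) + p(10) + p(7) − p(0) = 792 + 627 − 297 − 176 + 42 + 15 − 1 = 1,002.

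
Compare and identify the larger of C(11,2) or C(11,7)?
C(11,7)

Explanation: C(11,2)=55, C(11,7)=330.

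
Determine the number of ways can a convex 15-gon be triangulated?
742,900

Explanation: Using the Catalan number formula: C_n = C(2n, n) / (n+1)
C_13 = C(26, 13) / (13+1)
     = 10400600 / 14
     = 742,900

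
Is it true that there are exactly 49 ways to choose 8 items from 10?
False

Explanation: C(10,8) = 45 ≠ 49.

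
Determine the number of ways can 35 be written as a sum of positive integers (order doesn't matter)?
14,883
Pentagonal recurrence p(n) = p(n−1) + p(n−2) − p(n−5) − p(n−7) + …: p(35) = p(34) + p(33) − p(30) − p(28) + p(23) + p(20) − p(13) − p(9) + p(0) = 12,310 + 10,143 − 5,604 − 3,718 + 1,255 + 627 − 101 − 30 + 1 = 14,883.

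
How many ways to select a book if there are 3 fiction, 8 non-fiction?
11

Reasoning: By the addition principle: 3 + 8 = 11.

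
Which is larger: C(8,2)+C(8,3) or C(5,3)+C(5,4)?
C(8,2)+C(8,3)

First=84, Second=15.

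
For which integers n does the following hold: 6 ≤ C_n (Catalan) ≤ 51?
4, 5

C_3=5; C_4=14; C_5=42; C_6=132. So valid n = 4, 5.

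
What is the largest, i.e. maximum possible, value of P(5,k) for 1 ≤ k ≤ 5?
120

Solution: P(5,k) increases in k, so maximum at k = 5: 5! = 120.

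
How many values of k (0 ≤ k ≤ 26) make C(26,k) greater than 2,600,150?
Row 26 is unimodal and symmetric about k=26/2. C(26,8)=1,562,275 ≤ 2,600,150; C(26,9)=3,124,550 > 2,600,150; by symmetry C(26,k) > 2,600,150 for k = 9..17. That's 17 - 9 + 1 = 9 values.

Answer: 9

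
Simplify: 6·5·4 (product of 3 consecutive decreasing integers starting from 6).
120

Explanation: This is P(6,3) = 6!/(3)! = 120.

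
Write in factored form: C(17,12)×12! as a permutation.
P(17,12)

Explanation: C(17,12)×12! = [17!/(12!(5)!)]×12! = 17!/(5)! = P(17,12) = 2,964,061,900,800.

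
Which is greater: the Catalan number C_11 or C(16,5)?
C_11

Working:
C_11 = C(22,11)/(11+1) = 705,432/12 = 58,786; C(16,5) = 4,368.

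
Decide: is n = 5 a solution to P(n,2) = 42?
No

Working:
P(5,2) = 5·4 = 20, which does not equal 42.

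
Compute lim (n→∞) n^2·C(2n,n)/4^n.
∞

Working:
C(2n,n) ~ 4^n/√(πn), so n^2·C(2n,n)/4^n ~ n^(2 − 1/2)/√π → ∞.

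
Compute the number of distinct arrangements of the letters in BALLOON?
Word has 7 letters (B=1, A=1, L=2, O=2, N=1). Arrangements: 7!/Π(k!) = 1,260.
Final answer: 1,260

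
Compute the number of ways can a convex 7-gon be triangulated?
42

Working:
Using the Catalan number formula: C_n = C(2n, n) / (n+1)
C_5 = C(10, 5) / (5+1)
     = 252 / 6
     = 42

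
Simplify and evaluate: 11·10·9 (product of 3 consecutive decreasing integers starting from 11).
This is P(11,3) = 11!/(8)! = 990.
Final answer: 990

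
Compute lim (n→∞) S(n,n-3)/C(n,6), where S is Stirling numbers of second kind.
15

The leading term of S(n,n-3) as a polynomial in n is (5)!!·C(n,6), so the ratio → (5)!! = 15.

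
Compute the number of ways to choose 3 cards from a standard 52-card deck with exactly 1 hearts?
9,633

Reasoning: 13 hearts and 39 non-hearts: C(13,1) × C(39,2) = 13 × 741 = 9,633.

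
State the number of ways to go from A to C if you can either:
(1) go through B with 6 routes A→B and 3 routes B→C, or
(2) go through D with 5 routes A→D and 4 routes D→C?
38

Working:
Route via B: 6×3=18. Route via D: 5×4=20. Total: 38.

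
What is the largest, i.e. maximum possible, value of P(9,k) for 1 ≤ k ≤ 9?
P(9,k) increases in k, so maximum at k = 9: 9! = 362,880.
Final answer: 362,880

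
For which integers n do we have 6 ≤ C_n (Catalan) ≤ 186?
4, 5, 6

C_3=5; C_4=14; C_5=42; C_6=132; C_7=429. So valid n = 4, 5, 6.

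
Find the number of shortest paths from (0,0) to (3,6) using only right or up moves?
84

Explanation: Choose 3 rights from 9 moves: C(9,3) = 84.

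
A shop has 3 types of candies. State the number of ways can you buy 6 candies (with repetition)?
28

Working:
Stars and bars: C(6+3-1, 6) = C(8, 6) = 28.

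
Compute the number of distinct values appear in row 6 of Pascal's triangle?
Row 6 has entries C(6,0)..C(6,6); by symmetry C(6,k)=C(6,6-k), giving 4 distinct values.

Answer: 4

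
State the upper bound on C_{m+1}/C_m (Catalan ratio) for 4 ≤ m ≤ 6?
C_{m+1}/C_m = 2(2m+1)/(m+2), which increases with m. Maximum at m = 6: 2·13/8 = 13/4.
Final answer: 13/4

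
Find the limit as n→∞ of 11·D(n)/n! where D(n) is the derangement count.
D(n)/n! → 1/e, so 11·D(n)/n! → 11/e.
Final answer: 11/e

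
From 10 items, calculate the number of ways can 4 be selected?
C(10,4) = 10! / (4! × (10-4)!)
         = 10! / (4! × 6!)
         = 210

Answer: 210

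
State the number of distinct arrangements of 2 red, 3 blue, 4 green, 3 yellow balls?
277,200
Multinomial: 12!/(2! × 3! × 4! × 3!) = 277,200.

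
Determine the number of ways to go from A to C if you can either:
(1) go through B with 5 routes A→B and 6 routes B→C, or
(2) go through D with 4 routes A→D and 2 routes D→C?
38
Route via B: 5×6=30. Route via D: 4×2=8. Total: 38.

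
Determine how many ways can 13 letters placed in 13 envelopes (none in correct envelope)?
2,290,792,932

Using D(n) = (n-1)[D(n-1) + D(n-2)]:
D(13) = (13-1) × [D(12) + D(11)]
      = 12 × [176214841 + 14684570]
      = 12 × 190899411
      = 2,290,792,932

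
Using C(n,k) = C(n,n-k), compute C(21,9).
293,930

Reasoning: C(21,9) = C(21,12) = 293,930.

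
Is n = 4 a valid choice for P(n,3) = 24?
Yes

Working:
P(4,3) = 4·3·2 = 24, which equals 24.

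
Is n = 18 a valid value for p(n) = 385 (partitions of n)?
Yes

Reasoning: Pentagonal recurrence p(n) = p(n−1) + p(n−2) − p(n−5) − p(n−7) + …: p(18) = p(17) + p(16) − p(13) − p(11) + p(6) + p(3) = 297 + 231 − 101 − 56 + 11 + 3 = 385, which equals 385.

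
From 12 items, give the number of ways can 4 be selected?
495

Reasoning: C(12,4) = 12! / (4! × (12-4)!)
         = 12! / (4! × 8!)
         = 495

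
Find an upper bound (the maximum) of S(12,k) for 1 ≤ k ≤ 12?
1,379,400

Solution: Row S(12,k) for k = 1..12 (via S(n,k) = k·S(n−1,k) + S(n−1,k−1)): 1, 2,047, 86,526, 611,501, 1,379,400, 1,323,652, 627,396, 159,027, 22,275, 1,705, 66, 1. The row is unimodal; maximum at k = 5: 1,379,400.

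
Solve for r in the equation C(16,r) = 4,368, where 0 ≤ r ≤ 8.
C(16,r) is increasing for 0 ≤ r ≤ 8. Stepping up (C(16,r+1) = C(16,r)·(16−r)/(r+1)): C(16,1) = 16, C(16,2) = 120, C(16,3) = 560, C(16,4) = 1,820, C(16,5) = 4,368 ✓. So r = 5.

Answer: 5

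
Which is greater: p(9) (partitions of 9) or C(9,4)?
C(9,4)

Pentagonal recurrence p(n) = p(n−1) + p(n−2) − p(n−5) − p(n−7) + …: p(9) = p(8) + p(7) − p(4) − p(2) = 22 + 15 − 5 − 2 = 30; C(9,4) = 126.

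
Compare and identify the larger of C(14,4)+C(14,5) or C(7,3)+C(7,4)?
C(14,4)+C(14,5)

Working:
First=3,003, Second=70.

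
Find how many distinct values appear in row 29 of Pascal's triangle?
15

Solution: Row 29 has entries C(29,0)..C(29,29); by symmetry C(29,k)=C(29,29-k), giving 15 distinct values.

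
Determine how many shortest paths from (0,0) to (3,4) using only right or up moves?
Choose 3 rights from 7 moves: C(7,3) = 35.
Final answer: 35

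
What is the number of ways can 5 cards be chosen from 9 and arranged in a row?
15,120

Solution: P(9,5) = 9!/(9-5)! = 15,120.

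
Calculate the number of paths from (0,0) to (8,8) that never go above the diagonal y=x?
1,430

Explanation: Counted by the Catalan number C_8: C_8 = C(16,8)/(8+1) = 12,870/9 = 1,430.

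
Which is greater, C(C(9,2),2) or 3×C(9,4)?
C(C(9,2),2)
C(C(9,2),2)=630, 3×C(9,4)=378.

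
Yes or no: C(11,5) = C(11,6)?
Yes
Symmetry C(n,k) = C(n,n-k): C(11,5) = 462 and C(11,6) = 462. Both sides agree, so the statement holds.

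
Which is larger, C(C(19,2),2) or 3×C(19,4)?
C(C(19,2),2)

C(C(19,2),2)=14,535, 3×C(19,4)=11,628.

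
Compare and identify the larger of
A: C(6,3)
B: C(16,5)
A=C(6,3)=20, B=C(16,5)=4,368.
Final answer: B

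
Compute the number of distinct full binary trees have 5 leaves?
14

Reasoning: Using the Catalan number formula: C_n = C(2n, n) / (n+1)
C_4 = C(8, 4) / (4+1)
     = 70 / 5
     = 14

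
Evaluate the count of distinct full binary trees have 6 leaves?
42

Explanation: Using the Catalan number formula: C_n = C(2n, n) / (n+1)
C_5 = C(10, 5) / (5+1)
     = 252 / 6
     = 42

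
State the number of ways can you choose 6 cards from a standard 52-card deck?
20,358,520

C(52,6) = 20,358,520.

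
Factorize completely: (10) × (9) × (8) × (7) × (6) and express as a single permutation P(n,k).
P(10,5) = 10!/(5)!

Explanation: Product of 5 consecutive descending integers starting at 10: P(10,5) = 10!/5! = 30,240.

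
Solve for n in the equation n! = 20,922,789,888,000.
n! is strictly increasing. 14! = 87,178,291,200, 15! = 1,307,674,368,000, 16! = 20,922,789,888,000 ✓. So n = 16.
Final answer: 16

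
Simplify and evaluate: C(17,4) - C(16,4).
C(17,4) - C(16,4) = C(16,3) = 560.
Final answer: 560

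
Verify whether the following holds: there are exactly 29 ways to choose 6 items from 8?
False

Solution: C(8,6) = 28 ≠ 29.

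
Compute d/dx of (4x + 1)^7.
28(4x + 1)^6

Reasoning: Chain rule: 7(4x+1)^{6} × 4 = 28(4x+1)^{6}.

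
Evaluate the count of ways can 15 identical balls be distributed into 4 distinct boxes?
C(15+4-1, 4-1) = C(18, 3) = 816.
Final answer: 816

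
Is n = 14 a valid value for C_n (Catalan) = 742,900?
C_14 = C(28,14)/(14+1) = 40,116,600/15 = 2,674,440, which does not equal 742,900.
Final answer: No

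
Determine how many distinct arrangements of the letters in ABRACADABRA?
Word has 11 letters (A=5, B=2, R=2, C=1, D=1). Arrangements: 11!/Π(k!) = 83,160.
Final answer: 83,160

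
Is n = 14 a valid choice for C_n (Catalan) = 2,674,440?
Yes

Explanation: C_14 = C(28,14)/(14+1) = 40,116,600/15 = 2,674,440, which equals 2,674,440.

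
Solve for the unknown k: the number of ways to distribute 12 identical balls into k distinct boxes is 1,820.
Stars and bars: the count is C(12+k−1, k−1), increasing in k. k=3: C(14,2) = 91, k=4: C(15,3) = 455, k=5: C(16,4) = 1,820 ✓. So k = 5.

Answer: 5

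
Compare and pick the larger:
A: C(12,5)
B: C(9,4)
A

A=C(12,5)=792, B=C(9,4)=126.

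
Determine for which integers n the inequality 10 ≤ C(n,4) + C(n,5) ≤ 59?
6, 7

Working:
C(5,4)+C(5,5)=6; C(6,4)+C(6,5)=21; C(7,4)+C(7,5)=56; C(8,4)+C(8,5)=126. So valid n = 6, 7.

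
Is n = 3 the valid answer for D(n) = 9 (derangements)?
No
D(3) = (3-1)·[D(2) + D(1)] = 2·[1 + 0] = 2, which does not equal 9.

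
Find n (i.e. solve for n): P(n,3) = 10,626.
23

Reasoning: P(n,3) = n(n−1)(n−2) is increasing in n; n(n−1)(n−2) ≈ (n−1)^3 = 10,626 gives n ≈ 23.0. Check: P(21,3) = 7,980, P(22,3) = 9,240, P(23,3) = 10,626 ✓. So n = 23.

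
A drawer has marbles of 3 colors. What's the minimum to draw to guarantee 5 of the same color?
13

Explanation: Worst case: 4 of each = 12. One more: 13.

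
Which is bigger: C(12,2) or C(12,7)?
C(12,2)=66, C(12,7)=792.

Answer: C(12,7)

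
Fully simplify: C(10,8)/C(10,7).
3/8

Reasoning: C(n,k+1)/C(n,k) = (n−k)/(k+1). Here (10−7)/(7+1) = 3/8 = 3/8.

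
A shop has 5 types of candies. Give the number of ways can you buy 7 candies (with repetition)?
330

Solution: Stars and bars: C(7+5-1, 7) = C(11, 7) = 330.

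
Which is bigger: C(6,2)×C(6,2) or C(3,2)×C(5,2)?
C(6,2)×C(6,2)

C(6,2)×C(6,2)=225, C(3,2)×C(5,2)=30.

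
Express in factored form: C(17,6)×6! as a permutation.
P(17,6)

Working:
C(17,6)×6! = [17!/(6!(11)!)]×6! = 17!/(11)! = P(17,6) = 8,910,720.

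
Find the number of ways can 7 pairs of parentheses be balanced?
Using the Catalan number formula: C_n = C(2n, n) / (n+1)
C_7 = C(14, 7) / (7+1)
     = 3432 / 8
     = 429

Answer: 429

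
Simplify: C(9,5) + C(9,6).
210

Solution: By Pascal's identity: C(10,6) = 210.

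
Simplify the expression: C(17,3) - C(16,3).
120

Solution: C(17,3) - C(16,3) = C(16,2) = 120.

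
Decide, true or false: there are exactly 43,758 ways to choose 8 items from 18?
True

Working:
C(18,8) = 43,758.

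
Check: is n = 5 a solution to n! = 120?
Yes

Explanation: 5! = 5·4! = 5·24 = 120, which equals 120.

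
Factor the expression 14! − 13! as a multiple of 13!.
13 × 13! = 80,951,270,400

Reasoning: 14! − 13! = 14·13! − 13! = (14 − 1)·13! = 13 × 13! = 80,951,270,400.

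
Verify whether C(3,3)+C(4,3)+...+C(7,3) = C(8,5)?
False
Hockey stick identity gives Σ = C(8,4) = 70; RHS C(8,5) = 56.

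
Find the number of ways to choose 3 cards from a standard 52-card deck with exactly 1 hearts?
13 hearts and 39 non-hearts: C(13,1) × C(39,2) = 13 × 741 = 9,633.
Final answer: 9,633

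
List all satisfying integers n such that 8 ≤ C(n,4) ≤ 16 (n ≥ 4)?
6

C(5,4)=5; C(6,4)=15; C(7,4)=35. So valid n = 6.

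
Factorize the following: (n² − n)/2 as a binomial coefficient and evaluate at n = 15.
C(n,2); C(15,2) = 105

(n² − n)/2 = n(n−1)/2 = C(n,2). At n = 15: C(15,2) = 105.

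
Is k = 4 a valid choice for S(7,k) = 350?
Yes

Working:
S(7,4) = 4·S(6,4) + S(6,3) = 4·65 + 90 = 350, which equals 350.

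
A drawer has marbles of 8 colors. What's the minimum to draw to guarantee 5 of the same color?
Worst case: 4 of each = 32. One more: 33.

Answer: 33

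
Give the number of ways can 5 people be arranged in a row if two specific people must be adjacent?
48

Working:
Treat pair as unit: (5-1)! arrangements × 2 internal orders = 48.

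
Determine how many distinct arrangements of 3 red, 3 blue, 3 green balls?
1,680

Multinomial: 9!/(3! × 3! × 3!) = 1,680.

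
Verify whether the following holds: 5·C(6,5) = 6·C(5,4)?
True
Absorption identity k·C(n,k) = n·C(n-1,k-1). LHS = 5·6 = 30; RHS = 6·5 = 30.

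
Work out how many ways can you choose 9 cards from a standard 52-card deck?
3,679,075,400

Explanation: C(52,9) = 3,679,075,400.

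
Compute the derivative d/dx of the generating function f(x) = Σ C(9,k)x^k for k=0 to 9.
Σ k·C(9,k)x^(k-1) for k=1 to 9

Term-by-term differentiation gives Σ k·C(9,k)x^{k-1} for k=1 to 9.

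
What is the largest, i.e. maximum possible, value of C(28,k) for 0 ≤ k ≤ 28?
40,116,600

Reasoning: Maximum at k = 14: C(28,14) = 40,116,600.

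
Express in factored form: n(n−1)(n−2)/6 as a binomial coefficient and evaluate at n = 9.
C(n,3); C(9,3) = 84
n(n−1)(n−2)/6 = n!/(3!(n−3)!) = C(n,3). At n = 9: C(9,3) = 84.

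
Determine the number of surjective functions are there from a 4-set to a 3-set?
Onto functions = 3! × S(4,3)
First compute S(4,3) via recurrence:
Using the Stirling recurrence: S(n,k) = k·S(n-1,k) + S(n-1,k-1)
S(4,3) = 3·S(3,3) + S(3,2)
         = 3·1 + 3
         = 3 + 3
         = 6
Then: 6 × 6 = 36
Final answer: 36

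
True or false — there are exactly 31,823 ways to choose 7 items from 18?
False

Reasoning: C(18,7) = 31,824 ≠ 31823.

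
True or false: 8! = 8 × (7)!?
True

Working:
By definition n! = n × (n-1)!, so 8! = 8 × 7!.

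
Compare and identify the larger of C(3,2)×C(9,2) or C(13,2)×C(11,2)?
C(13,2)×C(11,2)

Explanation: C(3,2)×C(9,2)=108, C(13,2)×C(11,2)=4,290.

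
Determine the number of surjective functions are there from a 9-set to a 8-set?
1,451,520

Onto functions = 8! × S(9,8)
First compute S(9,8) via recurrence:
Using the Stirling recurrence: S(n,k) = k·S(n-1,k) + S(n-1,k-1)
S(9,8) = 8·S(8,8) + S(8,7)
         = 8·1 + 28
         = 8 + 28
         = 36
Then: 40320 × 36 = 1,451,520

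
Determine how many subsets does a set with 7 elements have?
128

Each element can be included or excluded: 2^7 = 128.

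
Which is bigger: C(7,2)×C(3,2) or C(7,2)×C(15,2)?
C(7,2)×C(3,2)=63, C(7,2)×C(15,2)=2,205.

Answer: C(7,2)×C(15,2)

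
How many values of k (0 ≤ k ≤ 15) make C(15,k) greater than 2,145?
6

Row 15 is unimodal and symmetric about k=15/2. C(15,4)=1,365 ≤ 2,145; C(15,5)=3,003 > 2,145; by symmetry C(15,k) > 2,145 for k = 5..10. That's 10 - 5 + 1 = 6 values.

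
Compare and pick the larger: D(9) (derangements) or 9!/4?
D(9)

Reasoning: D(9) = (9-1)·[D(8) + D(7)] = 8·[14,833 + 1,854] = 133,496; 9!/4 = 362,880/4 = 90,720.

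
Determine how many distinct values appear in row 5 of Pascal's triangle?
3

Reasoning: Row 5 has entries C(5,0)..C(5,5); by symmetry C(5,k)=C(5,5-k), giving 3 distinct values.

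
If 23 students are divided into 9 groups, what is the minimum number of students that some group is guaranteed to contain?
3

Working:
Pigeonhole: ⌈23/9⌉ = 3.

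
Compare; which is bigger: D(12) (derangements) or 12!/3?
D(12)

Reasoning: D(12) = (12-1)·[D(11) + D(10)] = 11·[14,684,570 + 1,334,961] = 176,214,841; 12!/3 = 479,001,600/3 = 159,667,200.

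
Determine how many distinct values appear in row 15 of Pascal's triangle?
Row 15 has entries C(15,0)..C(15,15); by symmetry C(15,k)=C(15,15-k), giving 8 distinct values.

Answer: 8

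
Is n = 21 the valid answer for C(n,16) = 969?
No

Reasoning: C(21,16) = 21·20·19·18·17·16·15·14·13·12·11·10·9·8·7·6/16! = 425,757,851,430,912,000/20,922,789,888,000 = 20,349, which does not equal 969.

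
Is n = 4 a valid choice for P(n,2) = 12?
Yes

Solution: P(4,2) = 4·3 = 12, which equals 12.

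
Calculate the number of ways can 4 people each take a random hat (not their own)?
9

Reasoning: Using D(n) = (n-1)[D(n-1) + D(n-2)]:
D(4) = (4-1) × [D(3) + D(2)]
      = 3 × [2 + 1]
      = 3 × 3
      = 9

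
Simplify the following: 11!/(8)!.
This equals 11×10×9 = 990.
Final answer: 990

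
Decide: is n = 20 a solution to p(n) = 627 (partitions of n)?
Yes

Explanation: Pentagonal recurrence p(n) = p(n−1) + p(n−2) − p(n−5) − p(n−7) + …: p(20) = p(19) + p(18) − p(15) − p(13) + p(8) + p(5) = 490 + 385 − 176 − 101 + 22 + 7 = 627, which equals 627.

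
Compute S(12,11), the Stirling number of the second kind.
66

Solution: Using the Stirling recurrence: S(n,k) = k·S(n-1,k) + S(n-1,k-1)
S(12,11) = 11·S(11,11) + S(11,10)
         = 11·1 + 55
         = 11 + 55
         = 66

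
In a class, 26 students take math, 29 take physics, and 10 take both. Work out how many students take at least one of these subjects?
45

Explanation: |A∪B| = |A|+|B|-|A∩B| = 26+29-10 = 45.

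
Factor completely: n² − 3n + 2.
(n − 1)(n − 2)

Explanation: Seek roots whose sum is 3 and product is 2: (1, 2). So n² − 3n + 2 = (n − 1)(n − 2).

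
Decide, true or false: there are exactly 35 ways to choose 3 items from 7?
True
C(7,3) = 35.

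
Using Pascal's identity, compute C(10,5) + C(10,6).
462

C(10,5) + C(10,6) = C(11,6) = 462.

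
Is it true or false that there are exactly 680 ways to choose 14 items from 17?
True

Reasoning: C(17,14) = 680.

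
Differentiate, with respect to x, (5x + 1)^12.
60(5x + 1)^11

Solution: Chain rule: 12(5x+1)^{11} × 5 = 60(5x+1)^{11}.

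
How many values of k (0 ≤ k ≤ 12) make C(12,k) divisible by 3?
9

Reasoning: Checking C(12,k) mod 3 for k = 0..12: divisible at k = 1, 2, 4, 5, 6, 7, 8, 10, 11. That's 9 values.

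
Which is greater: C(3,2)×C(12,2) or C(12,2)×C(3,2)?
Equal

Reasoning: C(3,2)×C(12,2)=198, C(12,2)×C(3,2)=198.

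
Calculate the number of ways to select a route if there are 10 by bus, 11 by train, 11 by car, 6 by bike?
38
By the addition principle: 10 + 11 + 11 + 6 = 38.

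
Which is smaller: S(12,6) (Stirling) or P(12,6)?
P(12,6)

Working:
S(12,6) = 6·S(11,6) + S(11,5) = 6·179,487 + 246,730 = 1,323,652; P(12,6) = 665,280.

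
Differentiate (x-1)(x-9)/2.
(2x - 10)/2

Working:
d/dx[(x-1)(x-9)] = (x-9) + (x-1) = 2x - 10. Dividing by 2 gives (2x - 10)/2.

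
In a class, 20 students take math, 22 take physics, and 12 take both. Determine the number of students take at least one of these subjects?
30

Solution: |A∪B| = |A|+|B|-|A∩B| = 20+22-12 = 30.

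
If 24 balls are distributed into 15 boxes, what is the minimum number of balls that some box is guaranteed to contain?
2

Reasoning: Pigeonhole: ⌈24/15⌉ = 2.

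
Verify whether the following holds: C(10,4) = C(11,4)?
False

Explanation: LHS = C(10,4) = 210; RHS = C(11,4) = 330. 210 ≠ 330, so the statement does not hold.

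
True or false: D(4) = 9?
True

Solution: Derangements of 4 elements: D(4) = (4-1)·[D(3) + D(2)] = 3·[2 + 1] = 9.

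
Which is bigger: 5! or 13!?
13!

Solution: 5!=120, 13!=6,227,020,800. 13! > 5!.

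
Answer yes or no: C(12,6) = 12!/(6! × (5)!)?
No

The correct denominator is 6!×6!, giving C(12,6) = 924; the stated RHS is 12!/(6!×5!) = 5,544 ≠ 924, so the statement does not hold.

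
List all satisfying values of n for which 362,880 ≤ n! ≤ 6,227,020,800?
9, 10, 11, 12, 13

Reasoning: n! is strictly increasing; 9! = 362,880 and 13! = 6,227,020,800, so valid n = 9, 10, 11, 12, 13.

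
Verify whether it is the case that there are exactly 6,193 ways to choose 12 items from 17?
False
C(17,12) = 6,188 ≠ 6193.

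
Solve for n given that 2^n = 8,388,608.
23

Solution: 8,388,608 = 1,024 × 1,024 × 8 = 2^10 × 2^10 × 2^3 = 2^23, so n = 23.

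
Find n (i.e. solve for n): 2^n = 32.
5
2^5 = 32, so n = 5.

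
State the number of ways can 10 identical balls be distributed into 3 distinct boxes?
C(10+3-1, 3-1) = C(12, 2) = 66.

Answer: 66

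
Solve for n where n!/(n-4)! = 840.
7

Working:
n!/(n-4)! = n×(n-1)×(n-2)×(n-3), a product of 4 consecutive integers ≈ (n−1.5)^4. 840^(1/4) + 1.5 ≈ 6.9; check n = 7: 7×6×5×4 = 840 ✓. So n = 7.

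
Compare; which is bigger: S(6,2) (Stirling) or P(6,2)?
S(6,2)

Explanation: S(6,2) = 2·S(5,2) + S(5,1) = 2·15 + 1 = 31; P(6,2) = 30.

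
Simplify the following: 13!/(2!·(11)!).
78

Reasoning: This is C(13,2) = 78.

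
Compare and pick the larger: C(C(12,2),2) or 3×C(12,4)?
C(C(12,2),2)
C(C(12,2),2)=2,145, 3×C(12,4)=1,485.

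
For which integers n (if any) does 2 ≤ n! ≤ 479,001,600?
2, 3, 4, 5, 6, 7, 8, 9, 10, 11, 12
n! is strictly increasing; 2! = 2 and 12! = 479,001,600, so valid n = 2, 3, 4, 5, 6, 7, 8, 9, 10, 11, 12.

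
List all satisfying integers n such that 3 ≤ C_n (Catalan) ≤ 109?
C_2=2; C_3=5; C_4=14; C_5=42; C_6=132. So valid n = 3, 4, 5.

Answer: 3, 4, 5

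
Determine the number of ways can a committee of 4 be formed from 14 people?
C(14,4) = 14! / (4! × (14-4)!)
         = 14! / (4! × 10!)
         = 1,001
Final answer: 1,001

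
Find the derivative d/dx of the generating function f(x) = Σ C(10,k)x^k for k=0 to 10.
Σ k·C(10,k)x^(k-1) for k=1 to 10

Reasoning: Term-by-term differentiation gives Σ k·C(10,k)x^{k-1} for k=1 to 10.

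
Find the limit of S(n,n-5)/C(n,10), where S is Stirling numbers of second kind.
945

Reasoning: The leading term of S(n,n-5) as a polynomial in n is (9)!!·C(n,10), so the ratio → (9)!! = 945.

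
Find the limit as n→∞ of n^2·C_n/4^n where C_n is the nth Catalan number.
∞
C_n ~ 4^n/(n^(3/2)√π), so n^2·C_n/4^n ~ n^(2 − 3/2)/√π → ∞.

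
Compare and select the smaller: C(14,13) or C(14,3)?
C(14,13)

Working:
C(14,13)=14, C(14,3)=364.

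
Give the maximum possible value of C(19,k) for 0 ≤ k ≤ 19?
92,378

Maximum at k = 9 or k = 10: C(19,9) = 92,378.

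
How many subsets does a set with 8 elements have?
256

Explanation: Each element can be included or excluded: 2^8 = 256.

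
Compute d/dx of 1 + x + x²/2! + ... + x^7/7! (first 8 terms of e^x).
Differentiating term by term gives the first 7 terms of e^x.
Final answer: 1 + x + x²/2! + ... + x^6/6!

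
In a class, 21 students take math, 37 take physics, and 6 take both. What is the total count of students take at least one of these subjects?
52

Explanation: |A∪B| = |A|+|B|-|A∩B| = 21+37-6 = 52.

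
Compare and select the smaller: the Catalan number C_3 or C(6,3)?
C_3

C_3 = C(6,3)/(3+1) = 20/4 = 5; C(6,3) = 20.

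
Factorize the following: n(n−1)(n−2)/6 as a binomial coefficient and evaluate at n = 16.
C(n,3); C(16,3) = 560
n(n−1)(n−2)/6 = n!/(3!(n−3)!) = C(n,3). At n = 16: C(16,3) = 560.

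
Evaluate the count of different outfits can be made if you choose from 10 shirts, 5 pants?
50

Working:
By the multiplication principle: 10 × 5 = 50.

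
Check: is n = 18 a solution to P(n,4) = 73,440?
Yes
P(18,4) = 18·17·16·15 = 73,440, which equals 73,440.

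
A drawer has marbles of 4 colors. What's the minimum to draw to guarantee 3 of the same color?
9

Reasoning: Worst case: 2 of each = 8. One more: 9.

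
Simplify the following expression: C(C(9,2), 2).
630

Reasoning: C(9,2) = 36, then C(36, 2) = 630.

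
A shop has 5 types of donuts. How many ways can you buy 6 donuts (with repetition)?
Stars and bars: C(6+5-1, 6) = C(10, 6) = 210.
Final answer: 210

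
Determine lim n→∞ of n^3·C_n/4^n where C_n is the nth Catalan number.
∞

Working:
C_n ~ 4^n/(n^(3/2)√π), so n^3·C_n/4^n ~ n^(3 − 3/2)/√π → ∞.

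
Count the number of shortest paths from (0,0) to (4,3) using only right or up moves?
35

Explanation: Choose 4 rights from 7 moves: C(7,4) = 35.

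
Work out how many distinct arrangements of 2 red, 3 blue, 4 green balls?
1,260

Solution: Multinomial: 9!/(2! × 3! × 4!) = 1,260.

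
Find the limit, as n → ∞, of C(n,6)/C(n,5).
∞

C(n,6)/C(n,5) = (n-5)/6 → ∞ as n → ∞.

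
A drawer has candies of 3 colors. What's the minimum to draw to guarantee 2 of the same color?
4

Working:
Worst case: 1 of each = 3. One more: 4.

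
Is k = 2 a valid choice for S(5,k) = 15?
S(5,2) = 2·S(4,2) + S(4,1) = 2·7 + 1 = 15, which equals 15.
Final answer: Yes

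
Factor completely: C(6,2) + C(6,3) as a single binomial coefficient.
By Pascal's identity: C(6,2) + C(6,3) = C(7,3) = 35.

Answer: C(7,3)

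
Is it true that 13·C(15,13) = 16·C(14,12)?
False

Explanation: Absorption identity k·C(n,k) = n·C(n-1,k-1). LHS = 13·105 = 1,365; RHS = 16·91 = 1,456.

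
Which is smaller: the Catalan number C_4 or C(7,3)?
C_4

Reasoning: C_4 = C(8,4)/(4+1) = 70/5 = 14; C(7,3) = 35.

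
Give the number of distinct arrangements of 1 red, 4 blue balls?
5

Solution: Multinomial: 5!/(1! × 4!) = 5.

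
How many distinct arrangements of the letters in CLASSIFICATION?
Word has 14 letters (C=2, L=1, A=2, S=2, I=3, F=1, T=1, O=1, N=1). Arrangements: 14!/Π(k!) = 1,816,214,400.
Final answer: 1,816,214,400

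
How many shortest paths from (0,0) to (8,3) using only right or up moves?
Choose 8 rights from 11 moves: C(11,8) = 165.
Final answer: 165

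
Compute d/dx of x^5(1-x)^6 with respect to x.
5x^4(1-x)^6 - 6x^5(1-x)^5
Product rule: 5x^{4}(1-x)^{6} + x^5·(-6)(1-x)^{5}.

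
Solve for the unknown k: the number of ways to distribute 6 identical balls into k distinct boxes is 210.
Stars and bars: the count is C(6+k−1, k−1), increasing in k. k=3: C(8,2) = 28, k=4: C(9,3) = 84, k=5: C(10,4) = 210 ✓. So k = 5.

Answer: 5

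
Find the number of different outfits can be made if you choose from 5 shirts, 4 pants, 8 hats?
By the multiplication principle: 5 × 4 × 8 = 160.

Answer: 160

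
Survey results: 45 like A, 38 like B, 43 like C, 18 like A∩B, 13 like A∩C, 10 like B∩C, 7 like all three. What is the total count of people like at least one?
92

Working:
|A∪B∪C| = 45+38+43-18-13-10+7 = 92.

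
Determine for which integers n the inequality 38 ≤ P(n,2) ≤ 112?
7, 8, 9, 10, 11

Explanation: P(6,2)=30; P(7,2)=42; P(8,2)=56; P(9,2)=72; P(10,2)=90; P(11,2)=110; P(12,2)=132. So valid n = 7, 8, 9, 10, 11.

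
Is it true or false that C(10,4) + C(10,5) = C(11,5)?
True
Pascal's identity: LHS = 210 + 252 = 462; RHS = C(11,5) = 462. Both sides agree, so the statement holds.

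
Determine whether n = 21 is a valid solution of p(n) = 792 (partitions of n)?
Yes

Reasoning: Pentagonal recurrence p(n) = p(n−1) + p(n−2) − p(n−5) − p(n−7) + …: p(21) = p(20) + p(19) − p(16) − p(14) + p(9) + p(6) = 627 + 490 − 231 − 135 + 30 + 11 = 792, which equals 792.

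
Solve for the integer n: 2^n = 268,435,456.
28

Explanation: 268,435,456 = 1,024 × 1,024 × 256 = 2^10 × 2^10 × 2^8 = 2^28, so n = 28.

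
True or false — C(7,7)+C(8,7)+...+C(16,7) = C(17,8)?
True

Solution: Hockey stick identity gives Σ = C(17,8) = 24,310; RHS C(17,8) = 24,310.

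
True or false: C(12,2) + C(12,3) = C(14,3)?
False

Reasoning: Pascal's identity gives C(13,3) = 286, whereas C(14,3) = 364.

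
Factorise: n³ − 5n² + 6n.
n(n − 2)(n − 3)

Solution: n³ − 5n² + 6n = n(n² − 5n + 6) = n(n − 2)(n − 3).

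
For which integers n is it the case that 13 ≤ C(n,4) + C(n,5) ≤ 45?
6

Working:
C(5,4)+C(5,5)=6; C(6,4)+C(6,5)=21; C(7,4)+C(7,5)=56. So valid n = 6.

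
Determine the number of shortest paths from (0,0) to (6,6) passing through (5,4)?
378

Explanation: To (5,4): C(9,5)=126. From there: C(3,1)=3. Total: 378.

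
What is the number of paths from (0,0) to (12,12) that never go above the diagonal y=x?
208,012

Explanation: Counted by the Catalan number C_12: C_12 = C(24,12)/(12+1) = 2,704,156/13 = 208,012.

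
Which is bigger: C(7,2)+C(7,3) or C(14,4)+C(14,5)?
C(14,4)+C(14,5)

First=56, Second=3,003.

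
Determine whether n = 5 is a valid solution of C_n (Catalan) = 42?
Yes

Solution: C_5 = C(10,5)/(5+1) = 252/6 = 42, which equals 42.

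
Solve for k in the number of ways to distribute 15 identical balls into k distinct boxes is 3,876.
5
Stars and bars: the count is C(15+k−1, k−1), increasing in k. k=3: C(17,2) = 136, k=4: C(18,3) = 816, k=5: C(19,4) = 3,876 ✓. So k = 5.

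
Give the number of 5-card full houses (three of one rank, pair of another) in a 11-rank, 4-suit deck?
2,640

Triple rank: 11. Triple suits: C(4,3)=4. Pair rank: 10. Pair suits: C(4,2)=6. Total: 2,640.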